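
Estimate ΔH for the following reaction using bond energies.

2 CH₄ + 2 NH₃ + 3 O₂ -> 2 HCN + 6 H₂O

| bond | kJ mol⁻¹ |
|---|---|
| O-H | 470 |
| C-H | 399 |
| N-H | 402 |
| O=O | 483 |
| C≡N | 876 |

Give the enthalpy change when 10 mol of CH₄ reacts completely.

Bonds broken (reactants):
  C-H: 8 × 399 = 3192
  N-H: 6 × 402 = 2412
  O=O: 3 × 483 = 1449
  Σ(broken) = 7053 kJ
Bonds formed (products):
  C≡N: 2 × 876 = 1752
  C-H: 2 × 399 = 798
  O-H: 12 × 470 = 5640
  Σ(formed) = 8190 kJ
ΔH = Σ(broken) − Σ(formed) = 7053 − 8190 = −1137 kJ
For 5× the reaction as written: 5 × (−1137) = −5685 kJ

ΔH = −5685 kJ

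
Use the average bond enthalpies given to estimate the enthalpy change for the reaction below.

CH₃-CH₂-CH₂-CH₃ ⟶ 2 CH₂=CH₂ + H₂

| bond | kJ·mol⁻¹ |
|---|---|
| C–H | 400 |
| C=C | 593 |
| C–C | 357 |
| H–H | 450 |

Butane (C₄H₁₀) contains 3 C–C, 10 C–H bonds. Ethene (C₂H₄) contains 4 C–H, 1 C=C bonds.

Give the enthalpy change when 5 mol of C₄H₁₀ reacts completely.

ΔH = +1175 kJ

Bonds broken (reactants):
  C–C: 3 × 357 = 1071
  C–H: 10 × 400 = 4000
  Σ(broken) = 5071 kJ
Bonds formed (products):
  C–H: 8 × 400 = 3200
  C=C: 2 × 593 = 1186
  H–H: 1 × 450 = 450
  Σ(formed) = 4836 kJ
ΔH = Σ(broken) − Σ(formed) = 5071 − 4836 = +235 kJ
For 5× the reaction as written: 5 × (+235) = +1175 kJ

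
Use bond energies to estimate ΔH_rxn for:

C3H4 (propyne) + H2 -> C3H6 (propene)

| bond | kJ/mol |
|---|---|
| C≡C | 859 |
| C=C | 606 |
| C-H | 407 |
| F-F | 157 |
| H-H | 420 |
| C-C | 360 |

ΔH ≈ −141 kJ

Bonds broken (reactants):
  C≡C: 1 × 859 = 859
  C-C: 1 × 360 = 360
  C-H: 4 × 407 = 1628
  H-H: 1 × 420 = 420
  Σ(broken) = 3267 kJ
Bonds formed (products):
  C-C: 1 × 360 = 360
  C-H: 6 × 407 = 2442
  C=C: 1 × 606 = 606
  Σ(formed) = 3408 kJ
ΔH = Σ(broken) − Σ(formed) = 3267 − 3408 = −141 kJ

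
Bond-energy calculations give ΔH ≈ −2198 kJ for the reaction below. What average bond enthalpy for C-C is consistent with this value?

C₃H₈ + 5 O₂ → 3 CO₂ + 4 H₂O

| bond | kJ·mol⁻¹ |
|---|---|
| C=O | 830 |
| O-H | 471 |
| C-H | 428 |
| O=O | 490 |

Let D be the C-C bond energy.
Σ(broken) = 2×D + 8×428 + 5×490 = 5874 + 2D
Σ(formed) = 6×830 + 8×471 = 8748
ΔH = Σ(broken) − Σ(formed) = (5874 + 2D) − (8748) = −2874 + 2D
Setting this equal to −2198 kJ gives 2D = 676, so D = 338 kJ/mol.

D(C-C) ≈ 338 kJ/mol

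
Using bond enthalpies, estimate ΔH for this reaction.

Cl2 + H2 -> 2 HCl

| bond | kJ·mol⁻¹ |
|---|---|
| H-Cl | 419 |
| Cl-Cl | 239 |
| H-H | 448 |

ΔH ≈ −151 kJ

Bonds broken (reactants):
  Cl-Cl: 1 × 239 = 239
  H-H: 1 × 448 = 448
  Σ(broken) = 687 kJ
Bonds formed (products):
  H-Cl: 2 × 419 = 838
  Σ(formed) = 838 kJ
ΔH = Σ(broken) − Σ(formed) = 687 − 838 = −151 kJ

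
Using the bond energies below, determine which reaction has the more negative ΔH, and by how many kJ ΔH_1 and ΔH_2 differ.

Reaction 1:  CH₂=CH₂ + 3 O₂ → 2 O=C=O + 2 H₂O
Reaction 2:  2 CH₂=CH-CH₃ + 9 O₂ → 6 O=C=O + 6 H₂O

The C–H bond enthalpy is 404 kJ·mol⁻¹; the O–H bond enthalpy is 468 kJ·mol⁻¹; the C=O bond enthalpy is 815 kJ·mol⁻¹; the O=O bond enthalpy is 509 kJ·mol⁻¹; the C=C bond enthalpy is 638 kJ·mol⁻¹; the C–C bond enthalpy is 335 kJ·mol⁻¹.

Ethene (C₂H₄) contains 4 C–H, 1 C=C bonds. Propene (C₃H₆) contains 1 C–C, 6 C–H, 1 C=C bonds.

Reaction 2, by 2670 kJ

Reaction 1:
  Bonds broken (reactants):
    C–H: 4 × 404 = 1616
    C=C: 1 × 638 = 638
    O=O: 3 × 509 = 1527
    Σ(broken) = 3781 kJ
  Bonds formed (products):
    C=O: 4 × 815 = 3260
    O–H: 4 × 468 = 1872
    Σ(formed) = 5132 kJ
  ΔH_1 = 3781 − 5132 = −1351 kJ
Reaction 2:
  Bonds broken (reactants):
    C–C: 2 × 335 = 670
    C–H: 12 × 404 = 4848
    C=C: 2 × 638 = 1276
    O=O: 9 × 509 = 4581
    Σ(broken) = 11375 kJ
  Bonds formed (products):
    C=O: 12 × 815 = 9780
    O–H: 12 × 468 = 5616
    Σ(formed) = 15396 kJ
  ΔH_2 = 11375 − 15396 = −4021 kJ
ΔH_1 − ΔH_2 = +2670 kJ, so reaction 2 has the more negative ΔH; |ΔH_1 − ΔH_2| = 2670 kJ.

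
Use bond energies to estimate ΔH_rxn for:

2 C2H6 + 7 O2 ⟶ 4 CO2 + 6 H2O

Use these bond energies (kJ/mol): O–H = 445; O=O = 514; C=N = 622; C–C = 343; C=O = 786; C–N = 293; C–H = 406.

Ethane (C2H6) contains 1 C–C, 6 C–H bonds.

Bonds broken (reactants):
  C–C: 2 × 343 = 686
  C–H: 12 × 406 = 4872
  O=O: 7 × 514 = 3598
  Σ(broken) = 9156 kJ
Bonds formed (products):
  C=O: 8 × 786 = 6288
  O–H: 12 × 445 = 5340
  Σ(formed) = 11628 kJ
ΔH = Σ(broken) − Σ(formed) = 9156 − 11628 = −2472 kJ

ΔH ≈ −2472 kJ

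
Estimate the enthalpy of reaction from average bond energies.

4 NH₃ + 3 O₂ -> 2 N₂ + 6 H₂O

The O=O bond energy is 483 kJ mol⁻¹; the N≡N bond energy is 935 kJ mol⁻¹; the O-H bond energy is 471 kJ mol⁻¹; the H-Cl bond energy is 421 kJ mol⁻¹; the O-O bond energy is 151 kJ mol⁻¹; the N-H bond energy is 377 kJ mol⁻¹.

Bonds broken (reactants):
  N-H: 12 × 377 = 4524
  O=O: 3 × 483 = 1449
  Σ(broken) = 5973 kJ
Bonds formed (products):
  N≡N: 2 × 935 = 1870
  O-H: 12 × 471 = 5652
  Σ(formed) = 7522 kJ
ΔH = Σ(broken) − Σ(formed) = 5973 − 7522 = −1549 kJ

ΔH ≈ −1549 kJ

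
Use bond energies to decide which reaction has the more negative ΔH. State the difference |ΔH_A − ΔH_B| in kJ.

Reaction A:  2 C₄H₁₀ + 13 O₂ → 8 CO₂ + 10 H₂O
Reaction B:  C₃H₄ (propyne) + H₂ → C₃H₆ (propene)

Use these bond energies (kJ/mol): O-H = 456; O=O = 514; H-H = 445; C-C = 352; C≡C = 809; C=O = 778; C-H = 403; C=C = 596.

Reaction A:
  Bonds broken (reactants):
    C-C: 6 × 352 = 2112
    C-H: 20 × 403 = 8060
    O=O: 13 × 514 = 6682
    Σ(broken) = 16854 kJ
  Bonds formed (products):
    C=O: 16 × 778 = 12448
    O-H: 20 × 456 = 9120
    Σ(formed) = 21568 kJ
  ΔH_A = 16854 − 21568 = −4714 kJ
Reaction B:
  Bonds broken (reactants):
    C≡C: 1 × 809 = 809
    C-C: 1 × 352 = 352
    C-H: 4 × 403 = 1612
    H-H: 1 × 445 = 445
    Σ(broken) = 3218 kJ
  Bonds formed (products):
    C-C: 1 × 352 = 352
    C-H: 6 × 403 = 2418
    C=C: 1 × 596 = 596
    Σ(formed) = 3366 kJ
  ΔH_B = 3218 − 3366 = −148 kJ
ΔH_A − ΔH_B = −4566 kJ, so reaction A has the more negative ΔH; |ΔH_A − ΔH_B| = 4566 kJ.

Reaction A, by 4566 kJ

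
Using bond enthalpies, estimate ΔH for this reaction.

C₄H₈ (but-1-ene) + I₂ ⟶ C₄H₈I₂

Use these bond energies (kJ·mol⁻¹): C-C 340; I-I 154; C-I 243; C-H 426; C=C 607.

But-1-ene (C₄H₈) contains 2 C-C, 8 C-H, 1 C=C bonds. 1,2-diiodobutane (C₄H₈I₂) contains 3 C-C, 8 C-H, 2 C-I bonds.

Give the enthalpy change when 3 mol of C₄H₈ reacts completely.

ΔH = −195 kJ

Bonds broken (reactants):
  C-C: 2 × 340 = 680
  C-H: 8 × 426 = 3408
  C=C: 1 × 607 = 607
  I-I: 1 × 154 = 154
  Σ(broken) = 4849 kJ
Bonds formed (products):
  C-C: 3 × 340 = 1020
  C-H: 8 × 426 = 3408
  C-I: 2 × 243 = 486
  Σ(formed) = 4914 kJ
ΔH = Σ(broken) − Σ(formed) = 4849 − 4914 = −65 kJ
For 3× the reaction as written: 3 × (−65) = −195 kJ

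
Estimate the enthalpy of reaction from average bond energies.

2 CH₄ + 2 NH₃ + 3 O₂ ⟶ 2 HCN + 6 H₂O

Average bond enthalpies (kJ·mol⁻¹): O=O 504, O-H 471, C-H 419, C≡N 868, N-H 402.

Bonds broken (reactants):
  C-H: 8 × 419 = 3352
  N-H: 6 × 402 = 2412
  O=O: 3 × 504 = 1512
  Σ(broken) = 7276 kJ
Bonds formed (products):
  C≡N: 2 × 868 = 1736
  C-H: 2 × 419 = 838
  O-H: 12 × 471 = 5652
  Σ(formed) = 8226 kJ
ΔH = Σ(broken) − Σ(formed) = 7276 − 8226 = −950 kJ

ΔH ≈ −950 kJ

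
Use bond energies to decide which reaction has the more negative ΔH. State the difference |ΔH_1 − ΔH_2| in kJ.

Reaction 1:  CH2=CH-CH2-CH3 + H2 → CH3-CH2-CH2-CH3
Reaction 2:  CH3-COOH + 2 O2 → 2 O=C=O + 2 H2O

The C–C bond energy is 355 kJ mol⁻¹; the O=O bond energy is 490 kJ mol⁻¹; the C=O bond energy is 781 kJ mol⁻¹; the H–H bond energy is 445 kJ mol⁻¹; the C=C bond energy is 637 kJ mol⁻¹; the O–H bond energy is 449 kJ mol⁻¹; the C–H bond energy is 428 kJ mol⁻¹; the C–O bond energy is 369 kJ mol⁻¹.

Reaction 2, by 573 kJ

Reaction 1:
  Bonds broken (reactants):
    C–C: 2 × 355 = 710
    C–H: 8 × 428 = 3424
    C=C: 1 × 637 = 637
    H–H: 1 × 445 = 445
    Σ(broken) = 5216 kJ
  Bonds formed (products):
    C–C: 3 × 355 = 1065
    C–H: 10 × 428 = 4280
    Σ(formed) = 5345 kJ
  ΔH_1 = 5216 − 5345 = −129 kJ
Reaction 2:
  Bonds broken (reactants):
    C–C: 1 × 355 = 355
    C–H: 3 × 428 = 1284
    C–O: 1 × 369 = 369
    C=O: 1 × 781 = 781
    O–H: 1 × 449 = 449
    O=O: 2 × 490 = 980
    Σ(broken) = 4218 kJ
  Bonds formed (products):
    C=O: 4 × 781 = 3124
    O–H: 4 × 449 = 1796
    Σ(formed) = 4920 kJ
  ΔH_2 = 4218 − 4920 = −702 kJ
ΔH_1 − ΔH_2 = +573 kJ, so reaction 2 has the more negative ΔH; |ΔH_1 − ΔH_2| = 573 kJ.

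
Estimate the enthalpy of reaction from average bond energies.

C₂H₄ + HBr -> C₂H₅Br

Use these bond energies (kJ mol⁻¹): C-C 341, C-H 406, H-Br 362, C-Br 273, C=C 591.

ΔH ≈ −67 kJ

Bonds broken (reactants):
  C-H: 4 × 406 = 1624
  C=C: 1 × 591 = 591
  H-Br: 1 × 362 = 362
  Σ(broken) = 2577 kJ
Bonds formed (products):
  C-Br: 1 × 273 = 273
  C-C: 1 × 341 = 341
  C-H: 5 × 406 = 2030
  Σ(formed) = 2644 kJ
ΔH = Σ(broken) − Σ(formed) = 2577 − 2644 = −67 kJ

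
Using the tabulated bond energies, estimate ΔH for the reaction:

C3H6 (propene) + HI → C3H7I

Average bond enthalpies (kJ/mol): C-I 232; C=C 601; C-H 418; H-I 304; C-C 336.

ΔH ≈ −81 kJ

Bonds broken (reactants):
  C-C: 1 × 336 = 336
  C-H: 6 × 418 = 2508
  C=C: 1 × 601 = 601
  H-I: 1 × 304 = 304
  Σ(broken) = 3749 kJ
Bonds formed (products):
  C-C: 2 × 336 = 672
  C-H: 7 × 418 = 2926
  C-I: 1 × 232 = 232
  Σ(formed) = 3830 kJ
ΔH = Σ(broken) − Σ(formed) = 3749 − 3830 = −81 kJ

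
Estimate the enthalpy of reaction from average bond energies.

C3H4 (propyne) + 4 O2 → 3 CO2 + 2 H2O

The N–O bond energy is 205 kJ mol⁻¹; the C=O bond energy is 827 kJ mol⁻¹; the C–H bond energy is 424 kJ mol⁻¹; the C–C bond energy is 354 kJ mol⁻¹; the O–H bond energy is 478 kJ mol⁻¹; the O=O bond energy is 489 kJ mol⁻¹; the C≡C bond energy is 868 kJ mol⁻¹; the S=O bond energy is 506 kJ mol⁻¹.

Bonds broken (reactants):
  C≡C: 1 × 868 = 868
  C–C: 1 × 354 = 354
  C–H: 4 × 424 = 1696
  O=O: 4 × 489 = 1956
  Σ(broken) = 4874 kJ
Bonds formed (products):
  C=O: 6 × 827 = 4962
  O–H: 4 × 478 = 1912
  Σ(formed) = 6874 kJ
ΔH = Σ(broken) − Σ(formed) = 4874 − 6874 = −2000 kJ

ΔH ≈ −2000 kJ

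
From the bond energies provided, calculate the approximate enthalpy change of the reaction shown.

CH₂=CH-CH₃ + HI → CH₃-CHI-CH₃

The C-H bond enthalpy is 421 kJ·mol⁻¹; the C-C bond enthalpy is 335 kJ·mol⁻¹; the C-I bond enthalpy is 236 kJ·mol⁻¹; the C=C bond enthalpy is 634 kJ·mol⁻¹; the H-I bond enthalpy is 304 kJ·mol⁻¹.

ΔH ≈ −54 kJ

Bonds broken (reactants):
  C-C: 1 × 335 = 335
  C-H: 6 × 421 = 2526
  C=C: 1 × 634 = 634
  H-I: 1 × 304 = 304
  Σ(broken) = 3799 kJ
Bonds formed (products):
  C-C: 2 × 335 = 670
  C-H: 7 × 421 = 2947
  C-I: 1 × 236 = 236
  Σ(formed) = 3853 kJ
ΔH = Σ(broken) − Σ(formed) = 3799 − 3853 = −54 kJ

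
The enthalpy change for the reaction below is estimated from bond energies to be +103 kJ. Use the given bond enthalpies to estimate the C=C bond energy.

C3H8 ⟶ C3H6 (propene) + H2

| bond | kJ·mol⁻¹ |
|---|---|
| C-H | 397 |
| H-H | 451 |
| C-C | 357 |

Let D be the C=C bond energy.
Σ(broken) = 2×357 + 8×397 = 3890
Σ(formed) = 1×357 + 6×397 + 1×D + 1×451 = 3190 + D
ΔH = Σ(broken) − Σ(formed) = (3890) − (3190 + D) = +700 − D
Setting this equal to +103 kJ gives D = 597 kJ/mol.

D(C=C) ≈ 597 kJ/mol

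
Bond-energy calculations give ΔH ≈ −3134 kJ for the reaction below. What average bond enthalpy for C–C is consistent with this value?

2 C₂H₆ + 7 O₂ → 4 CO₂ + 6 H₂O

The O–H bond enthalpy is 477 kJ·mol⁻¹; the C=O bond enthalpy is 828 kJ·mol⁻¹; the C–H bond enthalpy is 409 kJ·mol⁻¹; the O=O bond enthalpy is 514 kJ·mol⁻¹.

Let D be the C–C bond energy.
Σ(broken) = 2×D + 12×409 + 7×514 = 8506 + 2D
Σ(formed) = 8×828 + 12×477 = 12348
ΔH = Σ(broken) − Σ(formed) = (8506 + 2D) − (12348) = −3842 + 2D
Setting this equal to −3134 kJ gives 2D = 708, so D = 354 kJ/mol.

D(C–C) ≈ 354 kJ/mol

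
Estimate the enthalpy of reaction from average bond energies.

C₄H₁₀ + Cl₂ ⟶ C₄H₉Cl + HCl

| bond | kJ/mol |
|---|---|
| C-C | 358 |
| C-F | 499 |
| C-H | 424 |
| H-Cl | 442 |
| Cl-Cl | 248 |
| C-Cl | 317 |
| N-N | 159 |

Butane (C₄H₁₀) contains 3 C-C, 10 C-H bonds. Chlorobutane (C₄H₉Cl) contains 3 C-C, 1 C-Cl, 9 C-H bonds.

Bonds broken (reactants):
  C-C: 3 × 358 = 1074
  C-H: 10 × 424 = 4240
  Cl-Cl: 1 × 248 = 248
  Σ(broken) = 5562 kJ
Bonds formed (products):
  C-C: 3 × 358 = 1074
  C-Cl: 1 × 317 = 317
  C-H: 9 × 424 = 3816
  H-Cl: 1 × 442 = 442
  Σ(formed) = 5649 kJ
ΔH = Σ(broken) − Σ(formed) = 5562 − 5649 = −87 kJ

ΔH ≈ −87 kJ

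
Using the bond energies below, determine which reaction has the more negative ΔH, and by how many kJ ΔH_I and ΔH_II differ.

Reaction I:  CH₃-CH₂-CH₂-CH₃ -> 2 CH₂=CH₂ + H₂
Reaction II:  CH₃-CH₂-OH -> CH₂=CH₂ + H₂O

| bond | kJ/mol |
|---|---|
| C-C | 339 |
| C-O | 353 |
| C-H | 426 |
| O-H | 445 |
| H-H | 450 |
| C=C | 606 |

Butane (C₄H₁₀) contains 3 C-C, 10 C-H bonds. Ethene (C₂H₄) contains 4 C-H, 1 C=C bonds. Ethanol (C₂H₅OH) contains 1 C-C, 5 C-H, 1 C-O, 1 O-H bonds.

Reaction II, by 140 kJ

Reaction I:
  Bonds broken (reactants):
    C-C: 3 × 339 = 1017
    C-H: 10 × 426 = 4260
    Σ(broken) = 5277 kJ
  Bonds formed (products):
    C-H: 8 × 426 = 3408
    C=C: 2 × 606 = 1212
    H-H: 1 × 450 = 450
    Σ(formed) = 5070 kJ
  ΔH_I = 5277 − 5070 = +207 kJ
Reaction II:
  Bonds broken (reactants):
    C-C: 1 × 339 = 339
    C-H: 5 × 426 = 2130
    C-O: 1 × 353 = 353
    O-H: 1 × 445 = 445
    Σ(broken) = 3267 kJ
  Bonds formed (products):
    C-H: 4 × 426 = 1704
    C=C: 1 × 606 = 606
    O-H: 2 × 445 = 890
    Σ(formed) = 3200 kJ
  ΔH_II = 3267 − 3200 = +67 kJ
ΔH_I − ΔH_II = +140 kJ, so reaction II has the more negative ΔH; |ΔH_I − ΔH_II| = 140 kJ.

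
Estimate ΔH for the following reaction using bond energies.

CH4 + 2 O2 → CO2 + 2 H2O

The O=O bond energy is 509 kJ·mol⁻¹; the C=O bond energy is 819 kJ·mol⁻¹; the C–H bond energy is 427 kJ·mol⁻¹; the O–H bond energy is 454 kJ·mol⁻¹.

ΔH ≈ −728 kJ

Bonds broken (reactants):
  C–H: 4 × 427 = 1708
  O=O: 2 × 509 = 1018
  Σ(broken) = 2726 kJ
Bonds formed (products):
  C=O: 2 × 819 = 1638
  O–H: 4 × 454 = 1816
  Σ(formed) = 3454 kJ
ΔH = Σ(broken) − Σ(formed) = 2726 − 3454 = −728 kJ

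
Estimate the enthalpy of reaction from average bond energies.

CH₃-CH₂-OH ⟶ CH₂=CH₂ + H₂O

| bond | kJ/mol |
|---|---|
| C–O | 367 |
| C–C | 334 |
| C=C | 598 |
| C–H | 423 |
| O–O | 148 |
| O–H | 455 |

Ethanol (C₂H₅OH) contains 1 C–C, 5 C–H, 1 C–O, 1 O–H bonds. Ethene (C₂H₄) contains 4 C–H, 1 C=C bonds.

Bonds broken (reactants):
  C–C: 1 × 334 = 334
  C–H: 5 × 423 = 2115
  C–O: 1 × 367 = 367
  O–H: 1 × 455 = 455
  Σ(broken) = 3271 kJ
Bonds formed (products):
  C–H: 4 × 423 = 1692
  C=C: 1 × 598 = 598
  O–H: 2 × 455 = 910
  Σ(formed) = 3200 kJ
ΔH = Σ(broken) − Σ(formed) = 3271 − 3200 = +71 kJ

ΔH ≈ +71 kJ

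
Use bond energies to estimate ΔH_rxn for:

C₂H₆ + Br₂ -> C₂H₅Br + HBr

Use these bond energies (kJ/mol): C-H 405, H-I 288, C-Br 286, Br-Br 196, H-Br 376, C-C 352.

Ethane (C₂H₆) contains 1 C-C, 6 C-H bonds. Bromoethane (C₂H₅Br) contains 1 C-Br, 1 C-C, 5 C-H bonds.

ΔH ≈ −61 kJ

Bonds broken (reactants):
  Br-Br: 1 × 196 = 196
  C-C: 1 × 352 = 352
  C-H: 6 × 405 = 2430
  Σ(broken) = 2978 kJ
Bonds formed (products):
  C-Br: 1 × 286 = 286
  C-C: 1 × 352 = 352
  C-H: 5 × 405 = 2025
  H-Br: 1 × 376 = 376
  Σ(formed) = 3039 kJ
ΔH = Σ(broken) − Σ(formed) = 2978 − 3039 = −61 kJ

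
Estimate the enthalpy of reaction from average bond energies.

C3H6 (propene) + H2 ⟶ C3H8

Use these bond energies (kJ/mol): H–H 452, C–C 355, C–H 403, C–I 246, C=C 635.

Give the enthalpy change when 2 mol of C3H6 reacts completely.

ΔH = −148 kJ

Bonds broken (reactants):
  C–C: 1 × 355 = 355
  C–H: 6 × 403 = 2418
  C=C: 1 × 635 = 635
  H–H: 1 × 452 = 452
  Σ(broken) = 3860 kJ
Bonds formed (products):
  C–C: 2 × 355 = 710
  C–H: 8 × 403 = 3224
  Σ(formed) = 3934 kJ
ΔH = Σ(broken) − Σ(formed) = 3860 − 3934 = −74 kJ
For 2× the reaction as written: 2 × (−74) = −148 kJ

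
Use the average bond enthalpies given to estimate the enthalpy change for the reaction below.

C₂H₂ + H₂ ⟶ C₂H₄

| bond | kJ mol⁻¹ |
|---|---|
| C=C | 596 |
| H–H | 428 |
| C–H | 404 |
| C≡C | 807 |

Bonds broken (reactants):
  C≡C: 1 × 807 = 807
  C–H: 2 × 404 = 808
  H–H: 1 × 428 = 428
  Σ(broken) = 2043 kJ
Bonds formed (products):
  C–H: 4 × 404 = 1616
  C=C: 1 × 596 = 596
  Σ(formed) = 2212 kJ
ΔH = Σ(broken) − Σ(formed) = 2043 − 2212 = −169 kJ

ΔH ≈ −169 kJ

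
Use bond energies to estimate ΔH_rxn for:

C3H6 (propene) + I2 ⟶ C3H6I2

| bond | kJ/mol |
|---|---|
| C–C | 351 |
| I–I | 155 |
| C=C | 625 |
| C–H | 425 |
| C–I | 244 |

Bonds broken (reactants):
  C–C: 1 × 351 = 351
  C–H: 6 × 425 = 2550
  C=C: 1 × 625 = 625
  I–I: 1 × 155 = 155
  Σ(broken) = 3681 kJ
Bonds formed (products):
  C–C: 2 × 351 = 702
  C–H: 6 × 425 = 2550
  C–I: 2 × 244 = 488
  Σ(formed) = 3740 kJ
ΔH = Σ(broken) − Σ(formed) = 3681 − 3740 = −59 kJ

ΔH ≈ −59 kJ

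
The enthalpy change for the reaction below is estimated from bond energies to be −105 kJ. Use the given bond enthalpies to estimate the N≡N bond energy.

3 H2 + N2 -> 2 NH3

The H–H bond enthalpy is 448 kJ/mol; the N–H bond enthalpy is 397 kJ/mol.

D(N≡N) ≈ 933 kJ/mol

Let D be the N≡N bond energy.
Σ(broken) = 3×448 + 1×D = 1344 + D
Σ(formed) = 6×397 = 2382
ΔH = Σ(broken) − Σ(formed) = (1344 + D) − (2382) = −1038 + D
Setting this equal to −105 kJ gives D = 933 kJ/mol.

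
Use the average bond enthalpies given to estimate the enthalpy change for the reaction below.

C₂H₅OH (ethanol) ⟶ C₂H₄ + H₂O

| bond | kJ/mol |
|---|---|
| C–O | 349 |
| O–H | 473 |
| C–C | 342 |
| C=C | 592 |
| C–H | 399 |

ΔH ≈ +25 kJ

Bonds broken (reactants):
  C–C: 1 × 342 = 342
  C–H: 5 × 399 = 1995
  C–O: 1 × 349 = 349
  O–H: 1 × 473 = 473
  Σ(broken) = 3159 kJ
Bonds formed (products):
  C–H: 4 × 399 = 1596
  C=C: 1 × 592 = 592
  O–H: 2 × 473 = 946
  Σ(formed) = 3134 kJ
ΔH = Σ(broken) − Σ(formed) = 3159 − 3134 = +25 kJ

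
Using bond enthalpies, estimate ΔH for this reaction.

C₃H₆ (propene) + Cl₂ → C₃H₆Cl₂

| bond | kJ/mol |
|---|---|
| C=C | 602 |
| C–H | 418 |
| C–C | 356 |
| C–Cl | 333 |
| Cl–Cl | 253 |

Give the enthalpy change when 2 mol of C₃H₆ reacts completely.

ΔH = −334 kJ

Bonds broken (reactants):
  C–C: 1 × 356 = 356
  C–H: 6 × 418 = 2508
  C=C: 1 × 602 = 602
  Cl–Cl: 1 × 253 = 253
  Σ(broken) = 3719 kJ
Bonds formed (products):
  C–C: 2 × 356 = 712
  C–Cl: 2 × 333 = 666
  C–H: 6 × 418 = 2508
  Σ(formed) = 3886 kJ
ΔH = Σ(broken) − Σ(formed) = 3719 − 3886 = −167 kJ
For 2× the reaction as written: 2 × (−167) = −334 kJ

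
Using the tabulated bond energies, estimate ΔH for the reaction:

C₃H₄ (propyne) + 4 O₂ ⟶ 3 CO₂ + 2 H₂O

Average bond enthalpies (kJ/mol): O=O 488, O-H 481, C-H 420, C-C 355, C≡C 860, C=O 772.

ΔH ≈ −1709 kJ

Bonds broken (reactants):
  C≡C: 1 × 860 = 860
  C-C: 1 × 355 = 355
  C-H: 4 × 420 = 1680
  O=O: 4 × 488 = 1952
  Σ(broken) = 4847 kJ
Bonds formed (products):
  C=O: 6 × 772 = 4632
  O-H: 4 × 481 = 1924
  Σ(formed) = 6556 kJ
ΔH = Σ(broken) − Σ(formed) = 4847 − 6556 = −1709 kJ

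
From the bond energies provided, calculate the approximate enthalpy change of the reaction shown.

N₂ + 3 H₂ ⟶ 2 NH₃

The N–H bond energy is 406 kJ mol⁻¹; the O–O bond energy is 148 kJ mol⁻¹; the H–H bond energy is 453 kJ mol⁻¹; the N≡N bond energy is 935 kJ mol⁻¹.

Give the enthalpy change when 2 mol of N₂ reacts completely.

Bonds broken (reactants):
  H–H: 3 × 453 = 1359
  N≡N: 1 × 935 = 935
  Σ(broken) = 2294 kJ
Bonds formed (products):
  N–H: 6 × 406 = 2436
  Σ(formed) = 2436 kJ
ΔH = Σ(broken) − Σ(formed) = 2294 − 2436 = −142 kJ
For 2× the reaction as written: 2 × (−142) = −284 kJ

ΔH = −284 kJ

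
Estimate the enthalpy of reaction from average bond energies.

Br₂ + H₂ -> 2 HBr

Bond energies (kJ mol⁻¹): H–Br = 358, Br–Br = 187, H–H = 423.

Bonds broken (reactants):
  Br–Br: 1 × 187 = 187
  H–H: 1 × 423 = 423
  Σ(broken) = 610 kJ
Bonds formed (products):
  H–Br: 2 × 358 = 716
  Σ(formed) = 716 kJ
ΔH = Σ(broken) − Σ(formed) = 610 − 716 = −106 kJ

ΔH ≈ −106 kJ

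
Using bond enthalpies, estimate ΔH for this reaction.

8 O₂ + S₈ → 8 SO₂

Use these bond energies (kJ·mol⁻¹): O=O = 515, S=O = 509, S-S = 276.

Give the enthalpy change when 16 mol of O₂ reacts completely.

ΔH = −3632 kJ

Bonds broken (reactants):
  O=O: 8 × 515 = 4120
  S-S: 8 × 276 = 2208
  Σ(broken) = 6328 kJ
Bonds formed (products):
  S=O: 16 × 509 = 8144
  Σ(formed) = 8144 kJ
ΔH = Σ(broken) − Σ(formed) = 6328 − 8144 = −1816 kJ
For 2× the reaction as written: 2 × (−1816) = −3632 kJ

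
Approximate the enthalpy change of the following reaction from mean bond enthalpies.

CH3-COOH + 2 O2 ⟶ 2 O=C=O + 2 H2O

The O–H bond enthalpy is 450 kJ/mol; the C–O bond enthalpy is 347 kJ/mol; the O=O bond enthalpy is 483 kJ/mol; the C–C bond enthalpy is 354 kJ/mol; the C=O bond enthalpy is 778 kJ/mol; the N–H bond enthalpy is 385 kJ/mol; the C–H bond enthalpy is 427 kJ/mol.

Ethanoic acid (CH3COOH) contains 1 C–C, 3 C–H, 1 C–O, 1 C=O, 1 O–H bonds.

Bonds broken (reactants):
  C–C: 1 × 354 = 354
  C–H: 3 × 427 = 1281
  C–O: 1 × 347 = 347
  C=O: 1 × 778 = 778
  O–H: 1 × 450 = 450
  O=O: 2 × 483 = 966
  Σ(broken) = 4176 kJ
Bonds formed (products):
  C=O: 4 × 778 = 3112
  O–H: 4 × 450 = 1800
  Σ(formed) = 4912 kJ
ΔH = Σ(broken) − Σ(formed) = 4176 − 4912 = −736 kJ

ΔH ≈ −736 kJ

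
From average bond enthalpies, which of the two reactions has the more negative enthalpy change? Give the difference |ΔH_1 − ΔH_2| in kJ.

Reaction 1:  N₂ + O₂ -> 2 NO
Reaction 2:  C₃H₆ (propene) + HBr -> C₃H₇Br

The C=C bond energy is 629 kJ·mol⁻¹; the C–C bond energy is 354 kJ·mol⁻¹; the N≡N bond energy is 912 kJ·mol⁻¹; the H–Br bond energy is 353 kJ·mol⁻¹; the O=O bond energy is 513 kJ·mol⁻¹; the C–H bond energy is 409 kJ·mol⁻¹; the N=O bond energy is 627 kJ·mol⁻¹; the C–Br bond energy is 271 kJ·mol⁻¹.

Reaction 2, by 223 kJ

Reaction 1:
  Bonds broken (reactants):
    N≡N: 1 × 912 = 912
    O=O: 1 × 513 = 513
    Σ(broken) = 1425 kJ
  Bonds formed (products):
    N=O: 2 × 627 = 1254
    Σ(formed) = 1254 kJ
  ΔH_1 = 1425 − 1254 = +171 kJ
Reaction 2:
  Bonds broken (reactants):
    C–C: 1 × 354 = 354
    C–H: 6 × 409 = 2454
    C=C: 1 × 629 = 629
    H–Br: 1 × 353 = 353
    Σ(broken) = 3790 kJ
  Bonds formed (products):
    C–Br: 1 × 271 = 271
    C–C: 2 × 354 = 708
    C–H: 7 × 409 = 2863
    Σ(formed) = 3842 kJ
  ΔH_2 = 3790 − 3842 = −52 kJ
ΔH_1 − ΔH_2 = +223 kJ, so reaction 2 has the more negative ΔH; |ΔH_1 − ΔH_2| = 223 kJ.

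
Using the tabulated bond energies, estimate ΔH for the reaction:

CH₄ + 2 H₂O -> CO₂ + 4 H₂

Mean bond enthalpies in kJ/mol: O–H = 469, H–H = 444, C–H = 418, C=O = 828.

Bonds broken (reactants):
  C–H: 4 × 418 = 1672
  O–H: 4 × 469 = 1876
  Σ(broken) = 3548 kJ
Bonds formed (products):
  C=O: 2 × 828 = 1656
  H–H: 4 × 444 = 1776
  Σ(formed) = 3432 kJ
ΔH = Σ(broken) − Σ(formed) = 3548 − 3432 = +116 kJ

ΔH ≈ +116 kJ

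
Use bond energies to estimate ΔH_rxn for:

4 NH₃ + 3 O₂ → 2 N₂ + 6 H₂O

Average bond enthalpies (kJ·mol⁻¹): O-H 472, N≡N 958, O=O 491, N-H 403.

Bonds broken (reactants):
  N-H: 12 × 403 = 4836
  O=O: 3 × 491 = 1473
  Σ(broken) = 6309 kJ
Bonds formed (products):
  N≡N: 2 × 958 = 1916
  O-H: 12 × 472 = 5664
  Σ(formed) = 7580 kJ
ΔH = Σ(broken) − Σ(formed) = 6309 − 7580 = −1271 kJ

ΔH ≈ −1271 kJ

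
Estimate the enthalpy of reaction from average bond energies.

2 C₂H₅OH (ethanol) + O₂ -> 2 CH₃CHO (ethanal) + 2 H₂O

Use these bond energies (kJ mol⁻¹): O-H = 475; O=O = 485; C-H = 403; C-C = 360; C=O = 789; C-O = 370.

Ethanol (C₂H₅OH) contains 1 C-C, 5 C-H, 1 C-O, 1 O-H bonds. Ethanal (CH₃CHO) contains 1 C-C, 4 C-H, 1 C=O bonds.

ΔH ≈ −497 kJ

Bonds broken (reactants):
  C-C: 2 × 360 = 720
  C-H: 10 × 403 = 4030
  C-O: 2 × 370 = 740
  O-H: 2 × 475 = 950
  O=O: 1 × 485 = 485
  Σ(broken) = 6925 kJ
Bonds formed (products):
  C-C: 2 × 360 = 720
  C-H: 8 × 403 = 3224
  C=O: 2 × 789 = 1578
  O-H: 4 × 475 = 1900
  Σ(formed) = 7422 kJ
ΔH = Σ(broken) − Σ(formed) = 6925 − 7422 = −497 kJ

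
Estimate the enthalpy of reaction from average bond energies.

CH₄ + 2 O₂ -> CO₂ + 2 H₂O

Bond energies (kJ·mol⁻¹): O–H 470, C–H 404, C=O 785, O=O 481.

ΔH ≈ −872 kJ

Bonds broken (reactants):
  C–H: 4 × 404 = 1616
  O=O: 2 × 481 = 962
  Σ(broken) = 2578 kJ
Bonds formed (products):
  C=O: 2 × 785 = 1570
  O–H: 4 × 470 = 1880
  Σ(formed) = 3450 kJ
ΔH = Σ(broken) − Σ(formed) = 2578 − 3450 = −872 kJ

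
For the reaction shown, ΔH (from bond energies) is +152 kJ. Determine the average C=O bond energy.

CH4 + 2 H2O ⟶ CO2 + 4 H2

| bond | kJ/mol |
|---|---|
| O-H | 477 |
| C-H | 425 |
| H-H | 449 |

Let D be the C=O bond energy.
Σ(broken) = 4×425 + 4×477 = 3608
Σ(formed) = 2×D + 4×449 = 1796 + 2D
ΔH = Σ(broken) − Σ(formed) = (3608) − (1796 + 2D) = +1812 − 2D
Setting this equal to +152 kJ gives 2D = 1660, so D = 830 kJ/mol.

D(C=O) ≈ 830 kJ/mol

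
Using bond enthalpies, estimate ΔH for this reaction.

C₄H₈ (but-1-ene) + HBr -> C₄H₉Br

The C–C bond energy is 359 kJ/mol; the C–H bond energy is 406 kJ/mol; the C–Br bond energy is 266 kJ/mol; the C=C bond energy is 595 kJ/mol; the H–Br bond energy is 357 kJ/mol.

ΔH ≈ −79 kJ

Bonds broken (reactants):
  C–C: 2 × 359 = 718
  C–H: 8 × 406 = 3248
  C=C: 1 × 595 = 595
  H–Br: 1 × 357 = 357
  Σ(broken) = 4918 kJ
Bonds formed (products):
  C–Br: 1 × 266 = 266
  C–C: 3 × 359 = 1077
  C–H: 9 × 406 = 3654
  Σ(formed) = 4997 kJ
ΔH = Σ(broken) − Σ(formed) = 4918 − 4997 = −79 kJ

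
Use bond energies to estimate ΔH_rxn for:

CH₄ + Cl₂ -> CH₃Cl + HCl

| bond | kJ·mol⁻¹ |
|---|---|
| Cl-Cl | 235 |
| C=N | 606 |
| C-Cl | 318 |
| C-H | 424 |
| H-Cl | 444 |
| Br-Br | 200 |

ΔH ≈ −103 kJ

Bonds broken (reactants):
  C-H: 4 × 424 = 1696
  Cl-Cl: 1 × 235 = 235
  Σ(broken) = 1931 kJ
Bonds formed (products):
  C-Cl: 1 × 318 = 318
  C-H: 3 × 424 = 1272
  H-Cl: 1 × 444 = 444
  Σ(formed) = 2034 kJ
ΔH = Σ(broken) − Σ(formed) = 1931 − 2034 = −103 kJ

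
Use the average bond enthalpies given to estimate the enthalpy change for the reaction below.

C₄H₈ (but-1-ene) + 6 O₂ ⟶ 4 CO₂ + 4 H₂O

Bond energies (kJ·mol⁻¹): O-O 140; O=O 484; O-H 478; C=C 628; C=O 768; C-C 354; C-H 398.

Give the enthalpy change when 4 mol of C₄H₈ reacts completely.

Bonds broken (reactants):
  C-C: 2 × 354 = 708
  C-H: 8 × 398 = 3184
  C=C: 1 × 628 = 628
  O=O: 6 × 484 = 2904
  Σ(broken) = 7424 kJ
Bonds formed (products):
  C=O: 8 × 768 = 6144
  O-H: 8 × 478 = 3824
  Σ(formed) = 9968 kJ
ΔH = Σ(broken) − Σ(formed) = 7424 − 9968 = −2544 kJ
For 4× the reaction as written: 4 × (−2544) = −10176 kJ

ΔH = −10176 kJ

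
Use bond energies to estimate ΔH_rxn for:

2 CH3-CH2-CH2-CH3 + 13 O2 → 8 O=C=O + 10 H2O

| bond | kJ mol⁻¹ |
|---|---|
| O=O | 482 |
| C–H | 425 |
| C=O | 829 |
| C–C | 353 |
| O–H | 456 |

Bonds broken (reactants):
  C–C: 6 × 353 = 2118
  C–H: 20 × 425 = 8500
  O=O: 13 × 482 = 6266
  Σ(broken) = 16884 kJ
Bonds formed (products):
  C=O: 16 × 829 = 13264
  O–H: 20 × 456 = 9120
  Σ(formed) = 22384 kJ
ΔH = Σ(broken) − Σ(formed) = 16884 − 22384 = −5500 kJ

ΔH ≈ −5500 kJ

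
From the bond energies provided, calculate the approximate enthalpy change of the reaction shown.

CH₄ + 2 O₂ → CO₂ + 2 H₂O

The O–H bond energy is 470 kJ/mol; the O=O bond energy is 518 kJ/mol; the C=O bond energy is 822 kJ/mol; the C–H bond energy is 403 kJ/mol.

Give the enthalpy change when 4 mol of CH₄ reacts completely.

Bonds broken (reactants):
  C–H: 4 × 403 = 1612
  O=O: 2 × 518 = 1036
  Σ(broken) = 2648 kJ
Bonds formed (products):
  C=O: 2 × 822 = 1644
  O–H: 4 × 470 = 1880
  Σ(formed) = 3524 kJ
ΔH = Σ(broken) − Σ(formed) = 2648 − 3524 = −876 kJ
For 4× the reaction as written: 4 × (−876) = −3504 kJ

ΔH = −3504 kJ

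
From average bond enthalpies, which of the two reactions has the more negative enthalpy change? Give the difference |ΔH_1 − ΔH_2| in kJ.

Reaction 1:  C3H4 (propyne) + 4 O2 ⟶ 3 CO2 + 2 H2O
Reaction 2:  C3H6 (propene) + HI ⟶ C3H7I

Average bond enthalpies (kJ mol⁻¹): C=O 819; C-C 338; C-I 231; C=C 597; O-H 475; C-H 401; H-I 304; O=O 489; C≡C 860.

Reaction 1, by 1987 kJ

Reaction 1:
  Bonds broken (reactants):
    C≡C: 1 × 860 = 860
    C-C: 1 × 338 = 338
    C-H: 4 × 401 = 1604
    O=O: 4 × 489 = 1956
    Σ(broken) = 4758 kJ
  Bonds formed (products):
    C=O: 6 × 819 = 4914
    O-H: 4 × 475 = 1900
    Σ(formed) = 6814 kJ
  ΔH_1 = 4758 − 6814 = −2056 kJ
Reaction 2:
  Bonds broken (reactants):
    C-C: 1 × 338 = 338
    C-H: 6 × 401 = 2406
    C=C: 1 × 597 = 597
    H-I: 1 × 304 = 304
    Σ(broken) = 3645 kJ
  Bonds formed (products):
    C-C: 2 × 338 = 676
    C-H: 7 × 401 = 2807
    C-I: 1 × 231 = 231
    Σ(formed) = 3714 kJ
  ΔH_2 = 3645 − 3714 = −69 kJ
ΔH_1 − ΔH_2 = −1987 kJ, so reaction 1 has the more negative ΔH; |ΔH_1 − ΔH_2| = 1987 kJ.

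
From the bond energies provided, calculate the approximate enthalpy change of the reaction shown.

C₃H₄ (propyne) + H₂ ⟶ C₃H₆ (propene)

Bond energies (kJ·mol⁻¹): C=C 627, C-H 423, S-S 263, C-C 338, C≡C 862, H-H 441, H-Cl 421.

Bonds broken (reactants):
  C≡C: 1 × 862 = 862
  C-C: 1 × 338 = 338
  C-H: 4 × 423 = 1692
  H-H: 1 × 441 = 441
  Σ(broken) = 3333 kJ
Bonds formed (products):
  C-C: 1 × 338 = 338
  C-H: 6 × 423 = 2538
  C=C: 1 × 627 = 627
  Σ(formed) = 3503 kJ
ΔH = Σ(broken) − Σ(formed) = 3333 − 3503 = −170 kJ

ΔH ≈ −170 kJ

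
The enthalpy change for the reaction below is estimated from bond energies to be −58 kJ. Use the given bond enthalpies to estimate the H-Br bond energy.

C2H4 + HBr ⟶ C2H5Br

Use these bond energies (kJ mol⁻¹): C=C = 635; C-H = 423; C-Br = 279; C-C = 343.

D(H-Br) ≈ 352 kJ/mol

Let D be the H-Br bond energy.
Σ(broken) = 4×423 + 1×635 + 1×D = 2327 + D
Σ(formed) = 1×279 + 1×343 + 5×423 = 2737
ΔH = Σ(broken) − Σ(formed) = (2327 + D) − (2737) = −410 + D
Setting this equal to −58 kJ gives D = 352 kJ/mol.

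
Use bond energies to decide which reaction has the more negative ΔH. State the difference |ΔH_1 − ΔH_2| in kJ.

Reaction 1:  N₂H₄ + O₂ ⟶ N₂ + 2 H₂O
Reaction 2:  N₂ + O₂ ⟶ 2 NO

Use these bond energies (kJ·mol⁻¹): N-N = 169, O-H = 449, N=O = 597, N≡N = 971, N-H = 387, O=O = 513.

Reaction 1:
  Bonds broken (reactants):
    N-H: 4 × 387 = 1548
    N-N: 1 × 169 = 169
    O=O: 1 × 513 = 513
    Σ(broken) = 2230 kJ
  Bonds formed (products):
    N≡N: 1 × 971 = 971
    O-H: 4 × 449 = 1796
    Σ(formed) = 2767 kJ
  ΔH_1 = 2230 − 2767 = −537 kJ
Reaction 2:
  Bonds broken (reactants):
    N≡N: 1 × 971 = 971
    O=O: 1 × 513 = 513
    Σ(broken) = 1484 kJ
  Bonds formed (products):
    N=O: 2 × 597 = 1194
    Σ(formed) = 1194 kJ
  ΔH_2 = 1484 − 1194 = +290 kJ
ΔH_1 − ΔH_2 = −827 kJ, so reaction 1 has the more negative ΔH; |ΔH_1 − ΔH_2| = 827 kJ.

Reaction 1, by 827 kJ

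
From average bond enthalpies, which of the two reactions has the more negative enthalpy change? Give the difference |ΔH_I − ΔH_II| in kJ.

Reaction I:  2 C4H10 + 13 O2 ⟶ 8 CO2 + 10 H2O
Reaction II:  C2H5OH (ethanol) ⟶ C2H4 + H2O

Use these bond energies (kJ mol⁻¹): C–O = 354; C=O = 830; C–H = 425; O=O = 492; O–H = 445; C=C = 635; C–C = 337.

Reaction I, by 5298 kJ

Reaction I:
  Bonds broken (reactants):
    C–C: 6 × 337 = 2022
    C–H: 20 × 425 = 8500
    O=O: 13 × 492 = 6396
    Σ(broken) = 16918 kJ
  Bonds formed (products):
    C=O: 16 × 830 = 13280
    O–H: 20 × 445 = 8900
    Σ(formed) = 22180 kJ
  ΔH_I = 16918 − 22180 = −5262 kJ
Reaction II:
  Bonds broken (reactants):
    C–C: 1 × 337 = 337
    C–H: 5 × 425 = 2125
    C–O: 1 × 354 = 354
    O–H: 1 × 445 = 445
    Σ(broken) = 3261 kJ
  Bonds formed (products):
    C–H: 4 × 425 = 1700
    C=C: 1 × 635 = 635
    O–H: 2 × 445 = 890
    Σ(formed) = 3225 kJ
  ΔH_II = 3261 − 3225 = +36 kJ
ΔH_I − ΔH_II = −5298 kJ, so reaction I has the more negative ΔH; |ΔH_I − ΔH_II| = 5298 kJ.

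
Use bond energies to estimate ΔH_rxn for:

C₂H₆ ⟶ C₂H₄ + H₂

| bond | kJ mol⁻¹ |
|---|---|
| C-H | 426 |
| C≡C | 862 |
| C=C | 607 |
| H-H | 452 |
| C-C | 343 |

ΔH ≈ +136 kJ

Bonds broken (reactants):
  C-C: 1 × 343 = 343
  C-H: 6 × 426 = 2556
  Σ(broken) = 2899 kJ
Bonds formed (products):
  C-H: 4 × 426 = 1704
  C=C: 1 × 607 = 607
  H-H: 1 × 452 = 452
  Σ(formed) = 2763 kJ
ΔH = Σ(broken) − Σ(formed) = 2899 − 2763 = +136 kJ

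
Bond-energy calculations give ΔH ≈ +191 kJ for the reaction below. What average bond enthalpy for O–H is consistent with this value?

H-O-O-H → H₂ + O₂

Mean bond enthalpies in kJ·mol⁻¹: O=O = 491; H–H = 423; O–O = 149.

D(O–H) ≈ 478 kJ/mol

Let D be the O–H bond energy.
Σ(broken) = 2×D + 1×149 = 149 + 2D
Σ(formed) = 1×423 + 1×491 = 914
ΔH = Σ(broken) − Σ(formed) = (149 + 2D) − (914) = −765 + 2D
Setting this equal to +191 kJ gives 2D = 956, so D = 478 kJ/mol.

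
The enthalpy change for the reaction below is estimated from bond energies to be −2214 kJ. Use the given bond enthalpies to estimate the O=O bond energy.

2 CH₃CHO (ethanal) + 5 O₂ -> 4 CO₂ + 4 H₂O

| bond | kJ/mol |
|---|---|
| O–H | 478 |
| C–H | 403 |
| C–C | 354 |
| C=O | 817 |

Let D be the O=O bond energy.
Σ(broken) = 2×354 + 8×403 + 2×817 + 5×D = 5566 + 5D
Σ(formed) = 8×817 + 8×478 = 10360
ΔH = Σ(broken) − Σ(formed) = (5566 + 5D) − (10360) = −4794 + 5D
Setting this equal to −2214 kJ gives 5D = 2580, so D = 516 kJ/mol.

D(O=O) ≈ 516 kJ/mol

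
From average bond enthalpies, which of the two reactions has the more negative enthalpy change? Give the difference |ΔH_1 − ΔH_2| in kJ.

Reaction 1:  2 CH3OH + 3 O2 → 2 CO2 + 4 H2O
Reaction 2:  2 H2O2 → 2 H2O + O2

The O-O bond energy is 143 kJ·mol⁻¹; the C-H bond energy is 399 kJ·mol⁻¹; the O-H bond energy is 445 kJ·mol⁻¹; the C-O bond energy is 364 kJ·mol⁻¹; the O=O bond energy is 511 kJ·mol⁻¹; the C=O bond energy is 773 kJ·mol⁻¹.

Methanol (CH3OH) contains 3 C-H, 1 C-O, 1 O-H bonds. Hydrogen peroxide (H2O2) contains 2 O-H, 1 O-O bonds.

Reaction 1, by 882 kJ

Reaction 1:
  Bonds broken (reactants):
    C-H: 6 × 399 = 2394
    C-O: 2 × 364 = 728
    O-H: 2 × 445 = 890
    O=O: 3 × 511 = 1533
    Σ(broken) = 5545 kJ
  Bonds formed (products):
    C=O: 4 × 773 = 3092
    O-H: 8 × 445 = 3560
    Σ(formed) = 6652 kJ
  ΔH_1 = 5545 − 6652 = −1107 kJ
Reaction 2:
  Bonds broken (reactants):
    O-H: 4 × 445 = 1780
    O-O: 2 × 143 = 286
    Σ(broken) = 2066 kJ
  Bonds formed (products):
    O-H: 4 × 445 = 1780
    O=O: 1 × 511 = 511
    Σ(formed) = 2291 kJ
  ΔH_2 = 2066 − 2291 = −225 kJ
ΔH_1 − ΔH_2 = −882 kJ, so reaction 1 has the more negative ΔH; |ΔH_1 − ΔH_2| = 882 kJ.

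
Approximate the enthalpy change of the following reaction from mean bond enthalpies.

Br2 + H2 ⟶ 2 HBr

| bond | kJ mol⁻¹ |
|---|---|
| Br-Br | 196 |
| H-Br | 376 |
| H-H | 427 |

Bonds broken (reactants):
  Br-Br: 1 × 196 = 196
  H-H: 1 × 427 = 427
  Σ(broken) = 623 kJ
Bonds formed (products):
  H-Br: 2 × 376 = 752
  Σ(formed) = 752 kJ
ΔH = Σ(broken) − Σ(formed) = 623 − 752 = −129 kJ

ΔH ≈ −129 kJ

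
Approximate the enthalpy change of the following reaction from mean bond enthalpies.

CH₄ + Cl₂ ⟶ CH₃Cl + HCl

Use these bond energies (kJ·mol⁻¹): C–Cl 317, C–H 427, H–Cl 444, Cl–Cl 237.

ΔH ≈ −97 kJ

Bonds broken (reactants):
  C–H: 4 × 427 = 1708
  Cl–Cl: 1 × 237 = 237
  Σ(broken) = 1945 kJ
Bonds formed (products):
  C–Cl: 1 × 317 = 317
  C–H: 3 × 427 = 1281
  H–Cl: 1 × 444 = 444
  Σ(formed) = 2042 kJ
ΔH = Σ(broken) − Σ(formed) = 1945 − 2042 = −97 kJ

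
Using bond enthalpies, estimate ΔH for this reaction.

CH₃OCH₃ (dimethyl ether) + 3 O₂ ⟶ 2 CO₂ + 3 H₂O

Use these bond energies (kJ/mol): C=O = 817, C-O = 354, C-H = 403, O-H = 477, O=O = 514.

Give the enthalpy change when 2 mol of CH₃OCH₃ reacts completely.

Bonds broken (reactants):
  C-H: 6 × 403 = 2418
  C-O: 2 × 354 = 708
  O=O: 3 × 514 = 1542
  Σ(broken) = 4668 kJ
Bonds formed (products):
  C=O: 4 × 817 = 3268
  O-H: 6 × 477 = 2862
  Σ(formed) = 6130 kJ
ΔH = Σ(broken) − Σ(formed) = 4668 − 6130 = −1462 kJ
For 2× the reaction as written: 2 × (−1462) = −2924 kJ

ΔH = −2924 kJ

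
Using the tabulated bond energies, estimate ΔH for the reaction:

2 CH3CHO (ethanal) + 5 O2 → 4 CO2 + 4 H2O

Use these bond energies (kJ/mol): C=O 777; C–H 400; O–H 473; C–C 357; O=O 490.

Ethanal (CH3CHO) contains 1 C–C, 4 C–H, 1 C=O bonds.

ΔH ≈ −2082 kJ

Bonds broken (reactants):
  C–C: 2 × 357 = 714
  C–H: 8 × 400 = 3200
  C=O: 2 × 777 = 1554
  O=O: 5 × 490 = 2450
  Σ(broken) = 7918 kJ
Bonds formed (products):
  C=O: 8 × 777 = 6216
  O–H: 8 × 473 = 3784
  Σ(formed) = 10000 kJ
ΔH = Σ(broken) − Σ(formed) = 7918 − 10000 = −2082 kJ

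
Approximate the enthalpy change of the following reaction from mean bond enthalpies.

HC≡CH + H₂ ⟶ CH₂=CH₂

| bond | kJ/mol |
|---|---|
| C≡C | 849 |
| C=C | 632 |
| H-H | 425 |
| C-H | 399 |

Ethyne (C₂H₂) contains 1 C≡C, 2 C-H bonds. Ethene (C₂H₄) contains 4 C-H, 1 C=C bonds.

Bonds broken (reactants):
  C≡C: 1 × 849 = 849
  C-H: 2 × 399 = 798
  H-H: 1 × 425 = 425
  Σ(broken) = 2072 kJ
Bonds formed (products):
  C-H: 4 × 399 = 1596
  C=C: 1 × 632 = 632
  Σ(formed) = 2228 kJ
ΔH = Σ(broken) − Σ(formed) = 2072 − 2228 = −156 kJ

ΔH ≈ −156 kJ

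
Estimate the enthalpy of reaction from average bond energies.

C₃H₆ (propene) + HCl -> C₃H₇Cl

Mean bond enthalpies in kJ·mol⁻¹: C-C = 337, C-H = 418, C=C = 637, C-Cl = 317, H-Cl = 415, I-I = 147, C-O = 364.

Bonds broken (reactants):
  C-C: 1 × 337 = 337
  C-H: 6 × 418 = 2508
  C=C: 1 × 637 = 637
  H-Cl: 1 × 415 = 415
  Σ(broken) = 3897 kJ
Bonds formed (products):
  C-C: 2 × 337 = 674
  C-Cl: 1 × 317 = 317
  C-H: 7 × 418 = 2926
  Σ(formed) = 3917 kJ
ΔH = Σ(broken) − Σ(formed) = 3897 − 3917 = −20 kJ

ΔH ≈ −20 kJ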